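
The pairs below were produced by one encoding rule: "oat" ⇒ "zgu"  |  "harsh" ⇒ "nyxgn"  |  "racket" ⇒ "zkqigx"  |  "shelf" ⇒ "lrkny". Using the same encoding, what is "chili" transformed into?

The output letters match the input read backwards, each shifted +6: oat reversed is tao. Two steps: reverse the string, then apply a Caesar shift of +6.
On chili: reverse → ilihc; then shift: i+6=o, l+6=r, i+6=o, h+6=n, c+6=i.

oroni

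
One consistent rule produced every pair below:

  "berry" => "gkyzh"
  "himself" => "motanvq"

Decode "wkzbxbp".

restore

In berry: b→g is +5, e→k is +6, r→y is +7, r→z is +8 — the shift increases by 1 each position. The shift increases by 1 at each position, starting from +5: 5, 6, 7, ….
Undoing it on wkzbxbp: w−5=r, k−6=e, z−7=s, b−8=t, x−9=o, b−10=r, p−11=e.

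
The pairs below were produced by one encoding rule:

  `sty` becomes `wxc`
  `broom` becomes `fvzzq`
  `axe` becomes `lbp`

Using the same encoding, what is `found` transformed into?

jzfrh

The shift depends on letter class: consonant s→w is +4, but vowel o→z is +11. Vowels shift forward by 11 and consonants shift forward by 4.
Applying it to found: f(cons)+4=j, o(vowel)+11=z, u(vowel)+11=f, n(cons)+4=r, d(cons)+4=h.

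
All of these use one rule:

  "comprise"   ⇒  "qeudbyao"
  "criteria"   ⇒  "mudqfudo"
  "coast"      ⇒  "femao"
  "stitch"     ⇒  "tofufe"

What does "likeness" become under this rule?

The word is reversed, then every letter is shifted forward by 12.
On likeness: reverse → ssenekil; then shift: s+12=e, s+12=e, e+12=q, n+12=z, e+12=q, k+12=w, i+12=u, l+12=x.

eeqzqwux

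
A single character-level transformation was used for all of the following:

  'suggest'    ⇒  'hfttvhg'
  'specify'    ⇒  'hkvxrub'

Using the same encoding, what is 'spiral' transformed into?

Each pair mirrors across the alphabet (s↔h, u↔f, g↔t): positions sum to 25. This is the alphabet-reversal cipher (Atbash): a becomes z, b becomes y, etc.
For spiral: s↔h, p↔k, i↔r, r↔i, a↔z, l↔o.

hkrizo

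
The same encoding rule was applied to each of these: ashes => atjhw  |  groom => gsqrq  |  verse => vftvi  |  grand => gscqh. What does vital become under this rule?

In ashes: a→a is +0, s→t is +1, h→j is +2, e→h is +3 — the shift increases by 1 each position. Each letter shifts forward by its position index (0, 1, 2, …) — the shift grows by one for each successive letter.
For vital: v+0=v, i+1=j, t+2=v, a+3=d, l+4=p.

vjvdp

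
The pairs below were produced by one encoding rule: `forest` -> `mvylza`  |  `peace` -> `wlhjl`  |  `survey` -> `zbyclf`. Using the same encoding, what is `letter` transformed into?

slaaly

This is a Caesar cipher with shift 7.
Applying it to letter: l+7=s, e+7=l, t+7=a, t+7=a, e+7=l, r+7=y.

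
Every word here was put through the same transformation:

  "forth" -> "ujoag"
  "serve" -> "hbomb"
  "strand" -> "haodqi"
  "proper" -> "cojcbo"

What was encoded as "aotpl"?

f(5)→u(20) and o(14)→j(9) fit y≡19x+3 (mod 26); the inverse of 19 mod 26 is 11. This is an affine cipher: with a=0,…,z=25, each position x becomes (19x+3) mod 26.
Undoing it on aotpl: a(0)→11·(0−3)≡19=t; o(14)→11·(14−3)≡17=r; t(19)→11·(19−3)≡20=u; p(15)→11·(15−3)≡2=c; l(11)→11·(11−3)≡10=k (all mod 26).

truck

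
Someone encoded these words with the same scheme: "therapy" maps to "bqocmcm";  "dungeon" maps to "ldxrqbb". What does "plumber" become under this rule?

xuexnrf

In therapy: t→b is +8, h→q is +9, e→o is +10, r→c is +11 — the shift increases by 1 each position. Each letter shifts forward by (position + 8), i.e. 8, 9, 10, … — the shift grows by one for each successive letter.
On plumber: p+8=x, l+9=u, u+10=e, m+11=x, b+12=n, e+13=r, r+14=f.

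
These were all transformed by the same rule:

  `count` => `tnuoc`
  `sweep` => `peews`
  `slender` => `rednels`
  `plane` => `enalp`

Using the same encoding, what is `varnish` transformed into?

hsinrav

The output letters match the input read backwards: count reversed is tnuoc. It's just the letters in reverse order.
Applying it to varnish: reverse → hsinrav.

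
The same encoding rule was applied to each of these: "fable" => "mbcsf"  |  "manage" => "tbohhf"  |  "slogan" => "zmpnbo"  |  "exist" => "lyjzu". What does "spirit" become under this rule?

zqjyju

Shifts by position in fable: pos 0: f→m (+7), pos 1: a→b (+1), pos 2: b→c (+1), pos 3: l→s (+7), pos 4: e→f (+1) — repeating every 3. It's a Vigenère-style cipher with numeric key [7,1,1]: position i shifts by key[i mod 3].
For spirit: s+7=z, p+1=q, i+1=j, r+7=y, i+1=j, t+1=u.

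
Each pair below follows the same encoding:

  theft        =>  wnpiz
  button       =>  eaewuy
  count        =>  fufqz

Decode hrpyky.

A repeating key of period 3 is used — shifts +3, +6, +11 over and over.
Decoding hrpyky: h−3=e, r−6=l, p−11=e, y−3=v, k−6=e, y−11=n.

eleven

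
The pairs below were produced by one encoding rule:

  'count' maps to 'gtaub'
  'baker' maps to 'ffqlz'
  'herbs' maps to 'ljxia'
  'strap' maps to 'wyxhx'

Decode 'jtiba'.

focus

In count: c→g is +4, o→t is +5, u→a is +6, n→u is +7 — the shift increases by 1 each position. Each letter shifts forward by (position + 4), i.e. 4, 5, 6, … — the shift grows by one for each successive letter.
Decoding jtiba: j−4=f, t−5=o, i−6=c, b−7=u, a−8=s.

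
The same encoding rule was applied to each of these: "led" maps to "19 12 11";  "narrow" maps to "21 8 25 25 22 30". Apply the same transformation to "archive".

8 25 10 15 16 29 12

l is letter #12 and maps to 19: an offset of 7. Letters become their 1-based position plus 7 (so a→8, b→9, …).
On archive: a=1→8, r=18→25, c=3→10, h=8→15, i=9→16, v=22→29, e=5→12.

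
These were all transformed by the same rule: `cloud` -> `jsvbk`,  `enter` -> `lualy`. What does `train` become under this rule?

Compare letters: c→j is +7, l→s is +7, o→v is +7 — a constant shift. Every letter moves 7 places later in the alphabet, wrapping around z→a.
For train: t+7=a, r+7=y, a+7=h, i+7=p, n+7=u.

ayhpu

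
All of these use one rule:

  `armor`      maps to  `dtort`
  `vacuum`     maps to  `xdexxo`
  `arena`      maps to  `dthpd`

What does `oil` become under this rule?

rln

The shift depends on letter class: consonant r→t is +2, but vowel a→d is +3. Two shifts are in play — +3 for a/e/i/o/u, +2 for every other letter.
On oil: o(vowel)+3=r, i(vowel)+3=l, l(cons)+2=n.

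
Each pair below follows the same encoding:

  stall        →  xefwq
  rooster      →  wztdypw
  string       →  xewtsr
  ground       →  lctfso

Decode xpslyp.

Shifts by position in stall: pos 0: s→x (+5), pos 1: t→e (+11), pos 2: a→f (+5), pos 3: l→w (+11) — repeating every 2. It's a Vigenère-style cipher with numeric key [5,11]: position i shifts by key[i mod 2].
Undoing it on xpslyp: x−5=s, p−11=e, s−5=n, l−11=a, y−5=t, p−11=e.

senate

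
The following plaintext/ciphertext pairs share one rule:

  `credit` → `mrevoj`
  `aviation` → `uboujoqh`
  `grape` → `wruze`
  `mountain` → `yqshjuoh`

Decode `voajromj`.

c(2)→m(12) and r(17)→r(17) fit y≡9x+20 (mod 26); the inverse of 9 mod 26 is 3. Each letter's alphabet position (a=0..z=25) is mapped through 9·x+20 mod 26 — an affine cipher.
Decoding voajromj: v(21)→3·(21−20)≡3=d; o(14)→3·(14−20)≡8=i; a(0)→3·(0−20)≡18=s; j(9)→3·(9−20)≡19=t; r(17)→3·(17−20)≡17=r; o(14)→3·(14−20)≡8=i; m(12)→3·(12−20)≡2=c; j(9)→3·(9−20)≡19=t (all mod 26).

district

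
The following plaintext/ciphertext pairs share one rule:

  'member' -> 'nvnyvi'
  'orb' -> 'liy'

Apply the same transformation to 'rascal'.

Each pair mirrors across the alphabet (m↔n, e↔v, m↔n): positions sum to 25. This is the alphabet-reversal cipher (Atbash): a becomes z, b becomes y, etc.
On rascal: r↔i, a↔z, s↔h, c↔x, a↔z, l↔o.

izhxzo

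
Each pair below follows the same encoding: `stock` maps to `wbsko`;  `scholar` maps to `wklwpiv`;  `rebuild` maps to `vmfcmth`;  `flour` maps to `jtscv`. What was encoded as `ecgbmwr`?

auction

It's a Vigenère-style cipher with numeric key [4,8]: position i shifts by key[i mod 2].
Reversing it on ecgbmwr: e−4=a, c−8=u, g−4=c, b−8=t, m−4=i, w−8=o, r−4=n.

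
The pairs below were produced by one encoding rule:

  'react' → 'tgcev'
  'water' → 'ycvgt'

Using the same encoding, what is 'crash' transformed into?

Every letter moves 2 places later in the alphabet, wrapping around z→a.
On crash: c+2=e, r+2=t, a+2=c, s+2=u, h+2=j.

etcuj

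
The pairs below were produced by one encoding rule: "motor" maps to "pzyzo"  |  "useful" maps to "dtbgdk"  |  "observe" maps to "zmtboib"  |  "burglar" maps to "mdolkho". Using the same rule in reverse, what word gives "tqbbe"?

m(12)→p(15) and o(14)→z(25) fit y≡5x+7 (mod 26); the inverse of 5 mod 26 is 21. Treating letters as 0–25, the rule is x ↦ 5x + 7 (mod 26).
Decoding tqbbe: t(19)→21·(19−7)≡18=s; q(16)→21·(16−7)≡7=h; b(1)→21·(1−7)≡4=e; b(1)→21·(1−7)≡4=e; e(4)→21·(4−7)≡15=p (all mod 26).

sheep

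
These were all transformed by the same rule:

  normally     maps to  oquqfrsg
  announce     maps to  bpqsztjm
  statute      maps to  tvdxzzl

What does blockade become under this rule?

In normally: n→o is +1, o→q is +2, r→u is +3, m→q is +4 — the shift increases by 1 each position. Each letter shifts forward by (position + 1), i.e. 1, 2, 3, … — the shift grows by one for each successive letter.
On blockade: b+1=c, l+2=n, o+3=r, c+4=g, k+5=p, a+6=g, d+7=k, e+8=m.

cnrgpgkm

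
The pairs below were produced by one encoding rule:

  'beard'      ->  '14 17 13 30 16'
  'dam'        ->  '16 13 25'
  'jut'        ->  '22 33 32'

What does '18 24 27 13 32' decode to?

b is letter #2 and maps to 14: an offset of 12. Letters become their 1-based position plus 12 (so a→13, b→14, …).
Decoding 18 24 27 13 32: 18→(18−12)÷1=6=f, 24→(24−12)÷1=12=l, 27→(27−12)÷1=15=o, 13→(13−12)÷1=1=a, 32→(32−12)÷1=20=t.

float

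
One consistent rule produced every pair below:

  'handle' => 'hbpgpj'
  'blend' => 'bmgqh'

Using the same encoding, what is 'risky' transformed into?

rjunc

In handle: h→h is +0, a→b is +1, n→p is +2, d→g is +3 — the shift increases by 1 each position. Letter i (0-indexed) is shifted by i+0, so successive shifts are 0, 1, 2, ….
On risky: r+0=r, i+1=j, s+2=u, k+3=n, y+4=c.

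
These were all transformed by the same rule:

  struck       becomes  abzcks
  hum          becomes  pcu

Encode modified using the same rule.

This is a Caesar cipher with shift 8.
Applying it to modified: m+8=u, o+8=w, d+8=l, i+8=q, f+8=n, i+8=q, e+8=m, d+8=l.

uwlqnqml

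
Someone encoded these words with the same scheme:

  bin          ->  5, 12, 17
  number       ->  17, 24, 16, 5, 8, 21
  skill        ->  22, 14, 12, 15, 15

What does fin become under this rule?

b is letter #2 and maps to 5: an offset of 3. Each letter is replaced by its alphabet position (a=1..z=26) + 3.
For fin: f=6→9, i=9→12, n=14→17.

9, 12, 17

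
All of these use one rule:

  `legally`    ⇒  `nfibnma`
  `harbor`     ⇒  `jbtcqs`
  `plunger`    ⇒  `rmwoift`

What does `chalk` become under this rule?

eicmm

The shifts repeat in a cycle of length 2: positions 0,1,… shift by +2, +1, then the pattern repeats.
Applying it to chalk: c+2=e, h+1=i, a+2=c, l+1=m, k+2=m.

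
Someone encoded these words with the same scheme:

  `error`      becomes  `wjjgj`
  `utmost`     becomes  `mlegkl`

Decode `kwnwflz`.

Compare letters: e→w is +18, r→j is +18, r→j is +18 — a constant shift. Every letter moves 18 places later in the alphabet, wrapping around z→a.
Undoing it on kwnwflz: k−18=s, w−18=e, n−18=v, w−18=e, f−18=n, l−18=t, z−18=h.

seventh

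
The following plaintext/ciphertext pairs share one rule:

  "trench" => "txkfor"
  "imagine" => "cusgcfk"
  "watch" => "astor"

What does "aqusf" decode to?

Each letter's alphabet position (a=0..z=25) is mapped through 11·x+18 mod 26 — an affine cipher.
Decoding aqusf: a(0)→19·(0−18)≡22=w; q(16)→19·(16−18)≡14=o; u(20)→19·(20−18)≡12=m; s(18)→19·(18−18)≡0=a; f(5)→19·(5−18)≡13=n (all mod 26).

woman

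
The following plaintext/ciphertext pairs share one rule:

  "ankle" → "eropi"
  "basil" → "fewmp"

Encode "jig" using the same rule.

Every letter moves 4 places later in the alphabet, wrapping around z→a.
On jig: j+4=n, i+4=m, g+4=k.

nmk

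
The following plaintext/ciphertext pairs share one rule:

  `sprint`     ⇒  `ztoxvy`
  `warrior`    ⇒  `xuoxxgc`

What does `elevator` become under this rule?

xuzgbkrk

The output letters match the input read backwards, each shifted +6: sprint reversed is tnirps. Two steps: reverse the string, then apply a Caesar shift of +6.
On elevator: reverse → rotavele; then shift: r+6=x, o+6=u, t+6=z, a+6=g, v+6=b, e+6=k, l+6=r, e+6=k.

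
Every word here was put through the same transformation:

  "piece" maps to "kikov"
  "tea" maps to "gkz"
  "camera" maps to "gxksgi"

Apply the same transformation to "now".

cut

The word is reversed, then every letter is shifted forward by 6.
Applying it to now: reverse → won; then shift: w+6=c, o+6=u, n+6=t.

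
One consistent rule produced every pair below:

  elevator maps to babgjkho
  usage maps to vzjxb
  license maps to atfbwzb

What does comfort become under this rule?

e(4)→b(1) and l(11)→a(0) fit y≡11x+9 (mod 26); the inverse of 11 mod 26 is 19. Each letter's alphabet position (a=0..z=25) is mapped through 11·x+9 mod 26 — an affine cipher.
For comfort: c(2)→11·2+9≡5=f; o(14)→11·14+9≡7=h; m(12)→11·12+9≡11=l; f(5)→11·5+9≡12=m; o(14)→11·14+9≡7=h; r(17)→11·17+9≡14=o; t(19)→11·19+9≡10=k (all mod 26).

fhlmhok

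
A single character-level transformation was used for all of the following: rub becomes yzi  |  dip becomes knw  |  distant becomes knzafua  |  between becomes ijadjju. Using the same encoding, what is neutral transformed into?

Two shifts are in play — +5 for a/e/i/o/u, +7 for every other letter.
Applying it to neutral: n(cons)+7=u, e(vowel)+5=j, u(vowel)+5=z, t(cons)+7=a, r(cons)+7=y, a(vowel)+5=f, l(cons)+7=s.

ujzayfs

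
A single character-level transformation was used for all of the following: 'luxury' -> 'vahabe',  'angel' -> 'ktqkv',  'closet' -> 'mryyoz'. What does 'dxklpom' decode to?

Shifts by position in luxury: pos 0: l→v (+10), pos 1: u→a (+6), pos 2: x→h (+10), pos 3: u→a (+6) — repeating every 2. A repeating key of period 2 is used — shifts +10, +6 over and over.
Decoding dxklpom: d−10=t, x−6=r, k−10=a, l−6=f, p−10=f, o−6=i, m−10=c.

traffic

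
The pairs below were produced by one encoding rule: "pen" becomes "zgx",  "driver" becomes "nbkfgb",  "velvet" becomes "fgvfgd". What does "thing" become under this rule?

drkxq

The shift depends on letter class: consonant p→z is +10, but vowel e→g is +2. The rule splits by letter class: vowels +2, consonants +10.
On thing: t(cons)+10=d, h(cons)+10=r, i(vowel)+2=k, n(cons)+10=x, g(cons)+10=q.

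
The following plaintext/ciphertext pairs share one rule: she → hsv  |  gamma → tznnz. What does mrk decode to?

Each pair mirrors across the alphabet (s↔h, h↔s, e↔v): positions sum to 25. Letters are reflected about the middle of the alphabet (position → 25−position): Atbash.
Decoding mrk: m↔n, r↔i, k↔p.

nip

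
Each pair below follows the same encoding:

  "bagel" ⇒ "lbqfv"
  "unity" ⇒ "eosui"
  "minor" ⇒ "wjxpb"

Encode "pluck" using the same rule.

zmedu

Shifts by position in bagel: pos 0: b→l (+10), pos 1: a→b (+1), pos 2: g→q (+10), pos 3: e→f (+1) — repeating every 2. The shifts repeat in a cycle of length 2: positions 0,1,… shift by +10, +1, then the pattern repeats.
On pluck: p+10=z, l+1=m, u+10=e, c+1=d, k+10=u.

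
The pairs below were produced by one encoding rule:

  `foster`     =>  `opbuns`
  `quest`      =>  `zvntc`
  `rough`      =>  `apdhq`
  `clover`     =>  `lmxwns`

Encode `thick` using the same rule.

Shifts by position in foster: pos 0: f→o (+9), pos 1: o→p (+1), pos 2: s→b (+9), pos 3: t→u (+1) — repeating every 2. The shifts repeat in a cycle of length 2: positions 0,1,… shift by +9, +1, then the pattern repeats.
Applying it to thick: t+9=c, h+1=i, i+9=r, c+1=d, k+9=t.

cirdt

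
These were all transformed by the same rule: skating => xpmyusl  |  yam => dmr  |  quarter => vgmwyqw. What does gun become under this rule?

lgs

The shift depends on letter class: consonant s→x is +5, but vowel a→m is +12. Two shifts are in play — +12 for a/e/i/o/u, +5 for every other letter.
Applying it to gun: g(cons)+5=l, u(vowel)+12=g, n(cons)+5=s.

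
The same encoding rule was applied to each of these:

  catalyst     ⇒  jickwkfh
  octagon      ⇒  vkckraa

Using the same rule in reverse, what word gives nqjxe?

giant

Each letter shifts forward by (position + 7), i.e. 7, 8, 9, … — the shift grows by one for each successive letter.
Decoding nqjxe: n−7=g, q−8=i, j−9=a, x−10=n, e−11=t.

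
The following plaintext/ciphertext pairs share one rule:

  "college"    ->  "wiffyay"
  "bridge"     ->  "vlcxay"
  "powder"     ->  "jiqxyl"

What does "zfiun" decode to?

Compare letters: c→w is +20, o→i is +20, l→f is +20 — a constant shift. Every letter moves 20 places later in the alphabet, wrapping around z→a.
Decoding zfiun: z−20=f, f−20=l, i−20=o, u−20=a, n−20=t.

float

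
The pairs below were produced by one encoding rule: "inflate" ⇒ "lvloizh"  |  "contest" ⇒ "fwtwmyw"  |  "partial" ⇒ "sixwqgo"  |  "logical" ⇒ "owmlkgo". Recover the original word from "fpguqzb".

Shifts by position in inflate: pos 0: i→l (+3), pos 1: n→v (+8), pos 2: f→l (+6), pos 3: l→o (+3), pos 4: a→i (+8), pos 5: t→z (+6) — repeating every 3. It's a Vigenère-style cipher with numeric key [3,8,6]: position i shifts by key[i mod 3].
Reversing it on fpguqzb: f−3=c, p−8=h, g−6=a, u−3=r, q−8=i, z−6=t, b−3=y.

charity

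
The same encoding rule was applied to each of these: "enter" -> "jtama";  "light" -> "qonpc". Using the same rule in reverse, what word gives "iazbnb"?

duster

In enter: e→j is +5, n→t is +6, t→a is +7, e→m is +8 — the shift increases by 1 each position. Letter i (0-indexed) is shifted by i+5, so successive shifts are 5, 6, 7, ….
Decoding iazbnb: i−5=d, a−6=u, z−7=s, b−8=t, n−9=e, b−10=r.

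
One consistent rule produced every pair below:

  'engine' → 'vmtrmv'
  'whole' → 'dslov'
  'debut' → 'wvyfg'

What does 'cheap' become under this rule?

Letters are reflected about the middle of the alphabet (position → 25−position): Atbash.
Applying it to cheap: c↔x, h↔s, e↔v, a↔z, p↔k.

xsvzk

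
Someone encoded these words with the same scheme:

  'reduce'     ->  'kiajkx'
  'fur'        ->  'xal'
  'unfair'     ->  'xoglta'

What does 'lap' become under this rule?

vgr

The output letters match the input read backwards, each shifted +6: reduce reversed is ecuder. Two steps: reverse the string, then apply a Caesar shift of +6.
Applying it to lap: reverse → pal; then shift: p+6=v, a+6=g, l+6=r.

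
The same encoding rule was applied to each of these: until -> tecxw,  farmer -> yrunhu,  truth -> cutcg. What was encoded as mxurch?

pirate

Treating letters as 0–25, the rule is x ↦ 17x + 17 (mod 26).
Reversing it on mxurch: m(12)→23·(12−17)≡15=p; x(23)→23·(23−17)≡8=i; u(20)→23·(20−17)≡17=r; r(17)→23·(17−17)≡0=a; c(2)→23·(2−17)≡19=t; h(7)→23·(7−17)≡4=e (all mod 26).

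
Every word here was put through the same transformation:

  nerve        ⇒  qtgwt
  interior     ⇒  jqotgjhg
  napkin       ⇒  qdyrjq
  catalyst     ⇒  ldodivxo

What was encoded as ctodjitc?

detailed

n(13)→q(16) and e(4)→t(19) fit y≡17x+3 (mod 26); the inverse of 17 mod 26 is 23. Each letter's alphabet position (a=0..z=25) is mapped through 17·x+3 mod 26 — an affine cipher.
Reversing it on ctodjitc: c(2)→23·(2−3)≡3=d; t(19)→23·(19−3)≡4=e; o(14)→23·(14−3)≡19=t; d(3)→23·(3−3)≡0=a; j(9)→23·(9−3)≡8=i; i(8)→23·(8−3)≡11=l; t(19)→23·(19−3)≡4=e; c(2)→23·(2−3)≡3=d (all mod 26).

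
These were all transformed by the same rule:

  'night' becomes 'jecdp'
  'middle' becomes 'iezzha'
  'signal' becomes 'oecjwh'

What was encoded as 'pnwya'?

trace

It's a constant shift of +22 (ROT22).
Reversing it on pnwya: p−22=t, n−22=r, w−22=a, y−22=c, a−22=e.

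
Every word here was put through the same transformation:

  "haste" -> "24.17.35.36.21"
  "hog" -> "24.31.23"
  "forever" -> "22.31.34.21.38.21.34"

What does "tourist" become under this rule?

36.31.37.34.25.35.36

Letters become their 1-based position plus 16 (so a→17, b→18, …).
Applying it to tourist: t=20→36, o=15→31, u=21→37, r=18→34, i=9→25, s=19→35, t=20→36.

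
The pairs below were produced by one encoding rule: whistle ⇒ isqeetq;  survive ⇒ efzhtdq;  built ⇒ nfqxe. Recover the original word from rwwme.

float

Shifts by position in whistle: pos 0: w→i (+12), pos 1: h→s (+11), pos 2: i→q (+8), pos 3: s→e (+12), pos 4: t→e (+11), pos 5: l→t (+8) — repeating every 3. It's a Vigenère-style cipher with numeric key [12,11,8]: position i shifts by key[i mod 3].
Decoding rwwme: r−12=f, w−11=l, w−8=o, m−12=a, e−11=t.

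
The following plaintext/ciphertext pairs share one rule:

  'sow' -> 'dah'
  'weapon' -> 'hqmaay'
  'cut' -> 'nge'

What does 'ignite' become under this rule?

The shift depends on letter class: consonant s→d is +11, but vowel o→a is +12. Two shifts are in play — +12 for a/e/i/o/u, +11 for every other letter.
Applying it to ignite: i(vowel)+12=u, g(cons)+11=r, n(cons)+11=y, i(vowel)+12=u, t(cons)+11=e, e(vowel)+12=q.

uryueq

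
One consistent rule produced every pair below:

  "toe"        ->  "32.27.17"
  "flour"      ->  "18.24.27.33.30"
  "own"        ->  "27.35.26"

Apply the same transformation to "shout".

t is letter #20 and maps to 32: an offset of 12. The number is (letter's place in the alphabet, a=1) + 12.
For shout: s=19→31, h=8→20, o=15→27, u=21→33, t=20→32.

31.20.27.33.32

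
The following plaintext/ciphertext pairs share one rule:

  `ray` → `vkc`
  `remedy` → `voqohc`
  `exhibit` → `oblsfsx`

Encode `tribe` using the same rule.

xvsfo

The shift depends on letter class: consonant r→v is +4, but vowel a→k is +10. The rule splits by letter class: vowels +10, consonants +4.
On tribe: t(cons)+4=x, r(cons)+4=v, i(vowel)+10=s, b(cons)+4=f, e(vowel)+10=o.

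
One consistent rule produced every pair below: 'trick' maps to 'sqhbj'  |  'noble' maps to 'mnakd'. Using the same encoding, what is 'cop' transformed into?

Every letter moves 25 places later in the alphabet, wrapping around z→a.
On cop: c+25=b, o+25=n, p+25=o.

bno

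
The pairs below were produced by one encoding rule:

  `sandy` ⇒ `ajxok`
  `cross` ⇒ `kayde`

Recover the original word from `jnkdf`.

beast

In sandy: s→a is +8, a→j is +9, n→x is +10, d→o is +11 — the shift increases by 1 each position. The shift increases by 1 at each position, starting from +8: 8, 9, 10, ….
Decoding jnkdf: j−8=b, n−9=e, k−10=a, d−11=s, f−12=t.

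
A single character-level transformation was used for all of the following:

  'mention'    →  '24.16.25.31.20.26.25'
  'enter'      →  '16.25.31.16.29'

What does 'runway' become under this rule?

29.32.25.34.12.36

The number is (letter's place in the alphabet, a=1) + 11.
Applying it to runway: r=18→29, u=21→32, n=14→25, w=23→34, a=1→12, y=25→36.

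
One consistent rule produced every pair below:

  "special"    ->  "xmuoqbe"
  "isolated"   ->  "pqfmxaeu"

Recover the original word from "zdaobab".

The output letters match the input read backwards, each shifted +12: special reversed is laiceps. Read the word backwards and shift each letter +12.
Undoing it on zdaobab: shift back: z−12=n, d−12=r, a−12=o, o−12=c, b−12=p, a−12=o, b−12=p → nrocpop; then reverse → popcorn.

popcorn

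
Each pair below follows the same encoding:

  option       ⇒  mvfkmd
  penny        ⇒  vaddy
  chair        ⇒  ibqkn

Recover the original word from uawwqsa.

o(14)→m(12) and p(15)→v(21) fit y≡9x+16 (mod 26); the inverse of 9 mod 26 is 3. Each letter's alphabet position (a=0..z=25) is mapped through 9·x+16 mod 26 — an affine cipher.
Decoding uawwqsa: u(20)→3·(20−16)≡12=m; a(0)→3·(0−16)≡4=e; w(22)→3·(22−16)≡18=s; w(22)→3·(22−16)≡18=s; q(16)→3·(16−16)≡0=a; s(18)→3·(18−16)≡6=g; a(0)→3·(0−16)≡4=e (all mod 26).

message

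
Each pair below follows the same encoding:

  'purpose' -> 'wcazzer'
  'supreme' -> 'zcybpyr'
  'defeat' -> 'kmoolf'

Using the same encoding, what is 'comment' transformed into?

jwvwpzg

In purpose: p→w is +7, u→c is +8, r→a is +9, p→z is +10 — the shift increases by 1 each position. The shift increases by 1 at each position, starting from +7: 7, 8, 9, ….
Applying it to comment: c+7=j, o+8=w, m+9=v, m+10=w, e+11=p, n+12=z, t+13=g.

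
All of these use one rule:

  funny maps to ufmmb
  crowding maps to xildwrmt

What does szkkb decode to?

Each pair mirrors across the alphabet (f↔u, u↔f, n↔m): positions sum to 25. Letters are reflected about the middle of the alphabet (position → 25−position): Atbash.
Undoing it on szkkb: s↔h, z↔a, k↔p, k↔p, b↔y.

happy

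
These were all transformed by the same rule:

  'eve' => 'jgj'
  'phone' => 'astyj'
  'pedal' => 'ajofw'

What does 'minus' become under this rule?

xnyzd

The shift depends on letter class: consonant v→g is +11, but vowel e→j is +5. Vowels shift forward by 5 and consonants shift forward by 11.
For minus: m(cons)+11=x, i(vowel)+5=n, n(cons)+11=y, u(vowel)+5=z, s(cons)+11=d.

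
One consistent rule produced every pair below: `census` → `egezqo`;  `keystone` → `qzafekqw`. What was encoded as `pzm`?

and

The word is reversed, then every letter is shifted forward by 12.
Reversing it on pzm: shift back: p−12=d, z−12=n, m−12=a → dna; then reverse → and.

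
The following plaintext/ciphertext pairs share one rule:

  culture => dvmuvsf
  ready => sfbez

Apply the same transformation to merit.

nfsju

Compare letters: c→d is +1, u→v is +1, l→m is +1 — a constant shift. It's a constant shift of +1 (ROT1).
For merit: m+1=n, e+1=f, r+1=s, i+1=j, t+1=u.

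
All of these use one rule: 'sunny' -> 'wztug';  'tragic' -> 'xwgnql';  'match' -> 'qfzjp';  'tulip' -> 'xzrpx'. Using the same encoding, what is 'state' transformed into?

The shift increases by 1 at each position, starting from +4: 4, 5, 6, ….
For state: s+4=w, t+5=y, a+6=g, t+7=a, e+8=m.

wygam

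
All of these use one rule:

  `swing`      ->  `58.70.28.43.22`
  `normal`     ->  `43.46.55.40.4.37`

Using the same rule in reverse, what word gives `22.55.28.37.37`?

s(#19)→58 and w(#23)→70: differences scale by 3, so n = 3·pos + 1. With a=1..z=26, the number is 3·pos + 1.
Undoing it on 22.55.28.37.37: 22→(22−1)÷3=7=g, 55→(55−1)÷3=18=r, 28→(28−1)÷3=9=i, 37→(37−1)÷3=12=l, 37→(37−1)÷3=12=l.

grill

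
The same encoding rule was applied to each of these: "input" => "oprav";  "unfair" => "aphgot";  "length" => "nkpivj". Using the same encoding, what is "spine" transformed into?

Two shifts are in play — +6 for a/e/i/o/u, +2 for every other letter.
For spine: s(cons)+2=u, p(cons)+2=r, i(vowel)+6=o, n(cons)+2=p, e(vowel)+6=k.

uropk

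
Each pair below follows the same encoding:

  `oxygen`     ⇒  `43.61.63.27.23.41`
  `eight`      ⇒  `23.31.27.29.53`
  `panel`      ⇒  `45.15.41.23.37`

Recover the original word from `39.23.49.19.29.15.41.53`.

merchant

With a=1..z=26, the number is 2·pos + 13.
Undoing it on 39.23.49.19.29.15.41.53: 39→(39−13)÷2=13=m, 23→(23−13)÷2=5=e, 49→(49−13)÷2=18=r, 19→(19−13)÷2=3=c, 29→(29−13)÷2=8=h, 15→(15−13)÷2=1=a, 41→(41−13)÷2=14=n, 53→(53−13)÷2=20=t.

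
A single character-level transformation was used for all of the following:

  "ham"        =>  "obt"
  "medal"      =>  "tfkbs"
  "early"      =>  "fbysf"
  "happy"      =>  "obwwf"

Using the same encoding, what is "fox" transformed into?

Two shifts are in play — +1 for a/e/i/o/u, +7 for every other letter.
On fox: f(cons)+7=m, o(vowel)+1=p, x(cons)+7=e.

mpe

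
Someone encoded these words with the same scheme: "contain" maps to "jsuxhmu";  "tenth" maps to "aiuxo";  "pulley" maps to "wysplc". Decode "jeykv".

cargo

Shifts by position in contain: pos 0: c→j (+7), pos 1: o→s (+4), pos 2: n→u (+7), pos 3: t→x (+4) — repeating every 2. It's a Vigenère-style cipher with numeric key [7,4]: position i shifts by key[i mod 2].
Decoding jeykv: j−7=c, e−4=a, y−7=r, k−4=g, v−7=o.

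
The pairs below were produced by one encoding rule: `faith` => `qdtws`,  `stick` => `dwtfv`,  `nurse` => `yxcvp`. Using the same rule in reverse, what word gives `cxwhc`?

Shifts by position in faith: pos 0: f→q (+11), pos 1: a→d (+3), pos 2: i→t (+11), pos 3: t→w (+3) — repeating every 2. A repeating key of period 2 is used — shifts +11, +3 over and over.
Decoding cxwhc: c−11=r, x−3=u, w−11=l, h−3=e, c−11=r.

ruler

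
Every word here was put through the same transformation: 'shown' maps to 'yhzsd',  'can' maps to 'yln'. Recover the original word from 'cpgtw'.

The output letters match the input read backwards, each shifted +11: shown reversed is nwohs. Read the word backwards and shift each letter +11.
Reversing it on cpgtw: shift back: c−11=r, p−11=e, g−11=v, t−11=i, w−11=l → revil; then reverse → liver.

liver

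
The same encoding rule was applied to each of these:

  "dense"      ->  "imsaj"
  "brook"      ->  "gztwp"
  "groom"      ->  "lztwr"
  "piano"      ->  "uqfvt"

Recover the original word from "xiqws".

A repeating key of period 2 is used — shifts +5, +8 over and over.
Reversing it on xiqws: x−5=s, i−8=a, q−5=l, w−8=o, s−5=n.

salon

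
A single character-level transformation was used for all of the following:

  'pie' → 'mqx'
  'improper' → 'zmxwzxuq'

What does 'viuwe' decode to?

The word is reversed, then every letter is shifted forward by 8.
Reversing it on viuwe: shift back: v−8=n, i−8=a, u−8=m, w−8=o, e−8=w → namow; then reverse → woman.

woman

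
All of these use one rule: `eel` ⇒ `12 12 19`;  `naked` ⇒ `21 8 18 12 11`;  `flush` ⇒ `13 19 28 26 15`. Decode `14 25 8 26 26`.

grass

Each letter is replaced by its alphabet position (a=1..z=26) + 7.
Decoding 14 25 8 26 26: 14→(14−7)÷1=7=g, 25→(25−7)÷1=18=r, 8→(8−7)÷1=1=a, 26→(26−7)÷1=19=s, 26→(26−7)÷1=19=s.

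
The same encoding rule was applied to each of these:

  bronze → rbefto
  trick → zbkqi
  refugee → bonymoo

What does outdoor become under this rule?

eyzpeeb

b(1)→r(17) and r(17)→b(1) fit y≡25x+18 (mod 26); the inverse of 25 mod 26 is 25. Each letter's alphabet position (a=0..z=25) is mapped through 25·x+18 mod 26 — an affine cipher.
On outdoor: o(14)→25·14+18≡4=e; u(20)→25·20+18≡24=y; t(19)→25·19+18≡25=z; d(3)→25·3+18≡15=p; o(14)→25·14+18≡4=e; o(14)→25·14+18≡4=e; r(17)→25·17+18≡1=b (all mod 26).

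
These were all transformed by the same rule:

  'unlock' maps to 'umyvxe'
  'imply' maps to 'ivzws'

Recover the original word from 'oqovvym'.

college

Read the word backwards and shift each letter +10.
Undoing it on oqovvym: shift back: o−10=e, q−10=g, o−10=e, v−10=l, v−10=l, y−10=o, m−10=c → egelloc; then reverse → college.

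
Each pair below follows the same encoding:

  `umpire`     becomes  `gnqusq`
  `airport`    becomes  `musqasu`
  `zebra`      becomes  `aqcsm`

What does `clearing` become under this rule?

The shift depends on letter class: consonant m→n is +1, but vowel u→g is +12. The rule splits by letter class: vowels +12, consonants +1.
For clearing: c(cons)+1=d, l(cons)+1=m, e(vowel)+12=q, a(vowel)+12=m, r(cons)+1=s, i(vowel)+12=u, n(cons)+1=o, g(cons)+1=h.

dmqmsuoh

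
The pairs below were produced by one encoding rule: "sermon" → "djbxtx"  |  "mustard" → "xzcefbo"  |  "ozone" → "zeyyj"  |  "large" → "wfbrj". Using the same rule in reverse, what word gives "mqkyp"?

blank

Shifts by position in sermon: pos 0: s→d (+11), pos 1: e→j (+5), pos 2: r→b (+10), pos 3: m→x (+11), pos 4: o→t (+5), pos 5: n→x (+10) — repeating every 3. A repeating key of period 3 is used — shifts +11, +5, +10 over and over.
Reversing it on mqkyp: m−11=b, q−5=l, k−10=a, y−11=n, p−5=k.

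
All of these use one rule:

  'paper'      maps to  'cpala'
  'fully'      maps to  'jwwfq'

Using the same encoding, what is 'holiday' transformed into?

jlotwzs

The output letters match the input read backwards, each shifted +11: paper reversed is repap. The word is reversed, then every letter is shifted forward by 11.
Applying it to holiday: reverse → yadiloh; then shift: y+11=j, a+11=l, d+11=o, i+11=t, l+11=w, o+11=z, h+11=s.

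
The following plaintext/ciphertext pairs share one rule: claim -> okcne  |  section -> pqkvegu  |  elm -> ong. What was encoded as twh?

The output letters match the input read backwards, each shifted +2: claim reversed is mialc. Two steps: reverse the string, then apply a Caesar shift of +2.
Reversing it on twh: shift back: t−2=r, w−2=u, h−2=f → ruf; then reverse → fur.

fur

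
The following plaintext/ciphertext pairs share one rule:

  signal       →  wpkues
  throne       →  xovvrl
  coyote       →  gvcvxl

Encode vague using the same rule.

zhkbi

Shifts by position in signal: pos 0: s→w (+4), pos 1: i→p (+7), pos 2: g→k (+4), pos 3: n→u (+7) — repeating every 2. It's a Vigenère-style cipher with numeric key [4,7]: position i shifts by key[i mod 2].
For vague: v+4=z, a+7=h, g+4=k, u+7=b, e+4=i.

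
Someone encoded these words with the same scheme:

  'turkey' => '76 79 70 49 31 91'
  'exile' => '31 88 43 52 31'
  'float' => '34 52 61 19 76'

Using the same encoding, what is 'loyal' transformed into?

t(#20)→76 and u(#21)→79: differences scale by 3, so n = 3·pos + 16. With a=1..z=26, the number is 3·pos + 16.
On loyal: l=12→52, o=15→61, y=25→91, a=1→19, l=12→52.

52 61 91 19 52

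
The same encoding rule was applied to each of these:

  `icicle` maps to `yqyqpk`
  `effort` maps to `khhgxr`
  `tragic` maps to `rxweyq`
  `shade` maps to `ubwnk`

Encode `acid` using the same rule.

i(8)→y(24) and c(2)→q(16) fit y≡23x+22 (mod 26); the inverse of 23 mod 26 is 17. Each letter's alphabet position (a=0..z=25) is mapped through 23·x+22 mod 26 — an affine cipher.
Applying it to acid: a(0)→23·0+22≡22=w; c(2)→23·2+22≡16=q; i(8)→23·8+22≡24=y; d(3)→23·3+22≡13=n (all mod 26).

wqyn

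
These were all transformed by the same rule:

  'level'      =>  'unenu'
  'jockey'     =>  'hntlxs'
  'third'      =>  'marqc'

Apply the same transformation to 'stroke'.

ntxacb

The output letters match the input read backwards, each shifted +9: level reversed is level. Read the word backwards and shift each letter +9.
Applying it to stroke: reverse → ekorts; then shift: e+9=n, k+9=t, o+9=x, r+9=a, t+9=c, s+9=b.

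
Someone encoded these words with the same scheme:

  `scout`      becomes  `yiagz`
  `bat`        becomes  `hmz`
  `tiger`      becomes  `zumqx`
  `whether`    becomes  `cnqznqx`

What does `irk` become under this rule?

Vowels shift forward by 12 and consonants shift forward by 6.
For irk: i(vowel)+12=u, r(cons)+6=x, k(cons)+6=q.

uxq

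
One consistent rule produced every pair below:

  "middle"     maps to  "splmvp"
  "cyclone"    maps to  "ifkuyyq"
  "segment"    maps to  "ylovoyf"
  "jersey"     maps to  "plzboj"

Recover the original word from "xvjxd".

In middle: m→s is +6, i→p is +7, d→l is +8, d→m is +9 — the shift increases by 1 each position. The shift increases by 1 at each position, starting from +6: 6, 7, 8, ….
Reversing it on xvjxd: x−6=r, v−7=o, j−8=b, x−9=o, d−10=t.

robot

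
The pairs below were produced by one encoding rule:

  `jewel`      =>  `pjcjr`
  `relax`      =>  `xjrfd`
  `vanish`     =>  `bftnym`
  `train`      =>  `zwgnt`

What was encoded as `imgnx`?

The shifts repeat in a cycle of length 2: positions 0,1,… shift by +6, +5, then the pattern repeats.
Decoding imgnx: i−6=c, m−5=h, g−6=a, n−5=i, x−6=r.

chair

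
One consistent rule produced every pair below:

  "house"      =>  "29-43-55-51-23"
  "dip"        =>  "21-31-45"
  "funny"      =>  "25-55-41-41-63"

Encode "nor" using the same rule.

h(#8)→29 and o(#15)→43: differences scale by 2, so n = 2·pos + 13. Each letter becomes 2×(its alphabet position, a=1..z=26) + 13.
For nor: n=14→41, o=15→43, r=18→49.

41-43-49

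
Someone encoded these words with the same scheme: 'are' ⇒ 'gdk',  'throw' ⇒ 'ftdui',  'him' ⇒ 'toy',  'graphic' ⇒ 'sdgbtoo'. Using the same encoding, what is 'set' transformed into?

ekf

The shift depends on letter class: consonant r→d is +12, but vowel a→g is +6. Vowels shift forward by 6 and consonants shift forward by 12.
Applying it to set: s(cons)+12=e, e(vowel)+6=k, t(cons)+12=f.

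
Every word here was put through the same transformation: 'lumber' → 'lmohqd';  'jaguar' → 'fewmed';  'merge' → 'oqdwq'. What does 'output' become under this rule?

umjxmj

l(11)→l(11) and u(20)→m(12) fit y≡3x+4 (mod 26); the inverse of 3 mod 26 is 9. This is an affine cipher: with a=0,…,z=25, each position x becomes (3x+4) mod 26.
Applying it to output: o(14)→3·14+4≡20=u; u(20)→3·20+4≡12=m; t(19)→3·19+4≡9=j; p(15)→3·15+4≡23=x; u(20)→3·20+4≡12=m; t(19)→3·19+4≡9=j (all mod 26).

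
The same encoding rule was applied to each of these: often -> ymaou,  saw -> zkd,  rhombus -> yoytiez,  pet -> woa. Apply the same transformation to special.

The shift depends on letter class: consonant f→m is +7, but vowel o→y is +10. The rule splits by letter class: vowels +10, consonants +7.
On special: s(cons)+7=z, p(cons)+7=w, e(vowel)+10=o, c(cons)+7=j, i(vowel)+10=s, a(vowel)+10=k, l(cons)+7=s.

zwojsks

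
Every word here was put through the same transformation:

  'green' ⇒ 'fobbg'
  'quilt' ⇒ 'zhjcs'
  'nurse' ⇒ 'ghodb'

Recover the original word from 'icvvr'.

g(6)→f(5) and r(17)→o(14) fit y≡15x+19 (mod 26); the inverse of 15 mod 26 is 7. Each letter's alphabet position (a=0..z=25) is mapped through 15·x+19 mod 26 — an affine cipher.
Undoing it on icvvr: i(8)→7·(8−19)≡1=b; c(2)→7·(2−19)≡11=l; v(21)→7·(21−19)≡14=o; v(21)→7·(21−19)≡14=o; r(17)→7·(17−19)≡12=m (all mod 26).

bloom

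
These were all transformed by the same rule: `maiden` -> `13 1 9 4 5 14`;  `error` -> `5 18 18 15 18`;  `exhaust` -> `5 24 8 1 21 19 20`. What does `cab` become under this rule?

m is letter #13 and maps to 13: an offset of 0. Letters become their 1-indexed alphabet positions: a=1 … z=26.
For cab: c=3→3, a=1→1, b=2→2.

3 1 2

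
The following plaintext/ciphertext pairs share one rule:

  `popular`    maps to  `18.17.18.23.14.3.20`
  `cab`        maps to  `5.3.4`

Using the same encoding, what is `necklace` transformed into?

p is letter #16 and maps to 18: an offset of 2. Letters become their 1-based position plus 2 (so a→3, b→4, …).
On necklace: n=14→16, e=5→7, c=3→5, k=11→13, l=12→14, a=1→3, c=3→5, e=5→7.

16.7.5.13.14.3.5.7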